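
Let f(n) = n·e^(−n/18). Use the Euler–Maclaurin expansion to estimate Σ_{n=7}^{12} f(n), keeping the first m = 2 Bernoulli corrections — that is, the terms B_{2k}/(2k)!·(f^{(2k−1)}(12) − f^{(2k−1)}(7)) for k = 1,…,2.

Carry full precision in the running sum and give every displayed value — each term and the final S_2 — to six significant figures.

∫_7^12 x·e^(−x/18) dx evaluates to 27.7691.
½[f(7) + f(12)] = ½[4.74467 + 6.16101] = 5.45284.
So far: 33.2219.
Correction k=1: B_{2}/2! · (f^{(1)}(12) − f^{(1)}(7)) = 1/12 · (0.171139 − 0.414217) = -0.0202565.
Partial sum through k=1: 33.2016.
Correction k=2: B_{4}/4! · (f^{(3)}(12) − f^{(3)}(7)) = −1/720 · (0.00369745 − 0.00546246) = 2.45140e-06.

S_2 ≈ 33.2016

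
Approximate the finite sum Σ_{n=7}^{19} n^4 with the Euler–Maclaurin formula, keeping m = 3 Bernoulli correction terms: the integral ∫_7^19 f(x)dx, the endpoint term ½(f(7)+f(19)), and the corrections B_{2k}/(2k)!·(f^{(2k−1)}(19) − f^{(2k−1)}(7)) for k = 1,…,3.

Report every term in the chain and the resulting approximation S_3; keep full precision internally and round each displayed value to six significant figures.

∫_7^19 x^4 dx evaluates to 491858.
Boundary: ½(f(7) + f(19)) = ½(2401.00 + 130321) = 66361.0.
Integral + boundary = 558219.
Order-1 term: 1/12 · (27436.0 − 1372.00) = 2172.00.
Running total after k=1: 560391.
Order-2 term: −1/720 · (456.000 − 168.000) = -0.400000.
Running total after k=2: 560391.
Order-3 term: 1/30240 · (0.00000 − 0.00000) = 0.00000.

S_3 ≈ 560391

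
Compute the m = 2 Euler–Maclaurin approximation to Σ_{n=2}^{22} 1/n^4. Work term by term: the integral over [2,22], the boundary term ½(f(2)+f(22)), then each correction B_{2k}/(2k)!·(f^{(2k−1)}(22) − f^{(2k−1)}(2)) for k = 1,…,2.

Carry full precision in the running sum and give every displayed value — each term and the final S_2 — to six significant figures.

The integral term ∫_2^22 1/x^4 dx = 0.0416354.
Endpoint term: (f(2) + f(22))/2 = (0.0625000 + 4.26883e-06)/2 = 0.0312521.
Running total after boundary: 0.0728875.
k=1: B_{2}/(2)! × [f^{(1)}(22) − f^{(1)}(2)] = 1/12 × (-7.76152e-07 − (-0.125000)) = 0.0104166.
Running total after k=1: 0.0833041.
k=2: B_{4}/(4)! × [f^{(3)}(22) − f^{(3)}(2)] = −1/720 × (-4.81086e-08 − (-0.937500)) = -0.00130208.

S_2 ≈ 0.0820020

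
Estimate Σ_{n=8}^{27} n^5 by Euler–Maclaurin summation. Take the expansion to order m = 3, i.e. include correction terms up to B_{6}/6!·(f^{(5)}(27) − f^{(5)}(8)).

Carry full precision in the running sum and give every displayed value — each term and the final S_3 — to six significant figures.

∫_8^27 x^5 dx evaluates to 6.45264e+07.
Boundary: ½(f(8) + f(27)) = ½(32768.0 + 1.43489e+07) = 7.19084e+06.
Integral + boundary = 7.17172e+07.
k=1: B_{2}/(2)! × [f^{(1)}(27) − f^{(1)}(8)] = 1/12 × (2.65720e+06 − 20480.0) = 219727.
Running total after k=1: 7.19370e+07.
k=2: B_{4}/(4)! × [f^{(3)}(27) − f^{(3)}(8)] = −1/720 × (43740.0 − 3840.00) = -55.4167.
Running total after k=2: 7.19369e+07.
k=3: B_{6}/(6)! × [f^{(5)}(27) − f^{(5)}(8)] = 1/30240 × (120.000 − 120.000) = 0.00000.

S_3 ≈ 7.19369e+07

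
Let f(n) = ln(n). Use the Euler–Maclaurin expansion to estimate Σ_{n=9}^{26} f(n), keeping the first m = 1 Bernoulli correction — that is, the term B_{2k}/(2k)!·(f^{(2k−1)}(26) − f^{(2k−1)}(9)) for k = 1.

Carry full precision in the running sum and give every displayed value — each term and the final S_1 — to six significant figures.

Integral: ∫_9^26 ln(x) dx = 47.9355.
½[f(9) + f(26)] = ½[2.19722 + 3.25810] = 2.72766.
Integral + boundary = 50.6631.
Correction k=1: B_{2}/2! · (f^{(1)}(26) − f^{(1)}(9)) = 1/12 · (0.0384615 − 0.111111) = -0.00605413.

S_1 ≈ 50.6571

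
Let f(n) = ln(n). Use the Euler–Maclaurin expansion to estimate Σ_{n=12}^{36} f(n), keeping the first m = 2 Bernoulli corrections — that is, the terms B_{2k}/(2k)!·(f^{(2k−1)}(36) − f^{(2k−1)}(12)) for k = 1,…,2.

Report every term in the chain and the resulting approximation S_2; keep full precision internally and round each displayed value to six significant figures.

S_2 ≈ 78.2174

∫_12^36 ln(x) dx evaluates to 75.1878.
Boundary: ½(f(12) + f(36)) = ½(2.48491 + 3.58352) = 3.03421.
Integral + boundary = 78.2220.
Order-1 term: 1/12 · (0.0277778 − 0.0833333) = -0.00462963.
Running total after k=1: 78.2174.
Order-2 term: −1/720 · (4.28669e-05 − 0.00115741) = 1.54797e-06.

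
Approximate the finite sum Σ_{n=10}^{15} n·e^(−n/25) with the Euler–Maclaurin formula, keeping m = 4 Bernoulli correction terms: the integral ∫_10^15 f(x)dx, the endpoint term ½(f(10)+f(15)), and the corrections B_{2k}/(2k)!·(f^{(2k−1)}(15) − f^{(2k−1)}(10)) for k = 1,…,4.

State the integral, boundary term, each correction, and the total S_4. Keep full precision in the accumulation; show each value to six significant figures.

S_4 ≈ 45.1709

The integral term ∫_10^15 x·e^(−x/25) dx = 37.7184.
Endpoint term: (f(10) + f(15))/2 = (6.70320 + 8.23217)/2 = 7.46769.
Running total after boundary: 45.1861.
k=1: B_{2}/(2)! × [f^{(1)}(15) − f^{(1)}(10)] = 1/12 × (0.219525 − 0.402192) = -0.0152223.
Partial sum through k=1: 45.1709.
k=2: B_{4}/(4)! × [f^{(3)}(15) − f^{(3)}(10)] = −1/720 × (0.00210744 − 0.00278853) = 9.45965e-07.
Partial sum through k=2: 45.1709.
k=3: B_{6}/(6)! × [f^{(5)}(15) − f^{(5)}(10)] = 1/30240 × (6.18181e-06 − 7.89369e-06) = -5.66096e-11.
Partial sum through k=3: 45.1709.
k=4: B_{8}/(8)! × [f^{(7)}(15) − f^{(7)}(10)] = −1/1209600 × (1.43868e-08 − 1.81212e-08) = 3.08730e-15.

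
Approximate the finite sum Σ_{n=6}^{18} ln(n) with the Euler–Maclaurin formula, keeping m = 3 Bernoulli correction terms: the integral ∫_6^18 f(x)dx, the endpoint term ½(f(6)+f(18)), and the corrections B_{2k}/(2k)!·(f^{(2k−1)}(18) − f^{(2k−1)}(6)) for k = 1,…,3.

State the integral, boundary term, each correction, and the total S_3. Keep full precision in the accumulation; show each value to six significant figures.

S_3 ≈ 31.6080

∫_6^18 ln(x) dx evaluates to 29.2761.
½[f(6) + f(18)] = ½[1.79176 + 2.89037] = 2.34107.
So far: 31.6172.
Correction k=1: B_{2}/2! · (f^{(1)}(18) − f^{(1)}(6)) = 1/12 · (0.0555556 − 0.166667) = -0.00925926.
Running total after k=1: 31.6079.
Correction k=2: B_{4}/4! · (f^{(3)}(18) − f^{(3)}(6)) = −1/720 · (0.000342936 − 0.00925926) = 1.23838e-05.
Running total after k=2: 31.6080.
Correction k=3: B_{6}/6! · (f^{(5)}(18) − f^{(5)}(6)) = 1/30240 · (1.27013e-05 − 0.00308642) = -1.01644e-07.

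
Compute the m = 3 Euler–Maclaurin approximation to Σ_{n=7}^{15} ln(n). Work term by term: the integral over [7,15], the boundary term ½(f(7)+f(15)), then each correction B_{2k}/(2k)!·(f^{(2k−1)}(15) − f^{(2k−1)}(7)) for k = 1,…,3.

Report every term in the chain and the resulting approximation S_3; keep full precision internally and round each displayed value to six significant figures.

S_3 ≈ 21.3200

Integral: ∫_7^15 ln(x) dx = 18.9994.
Endpoint term: (f(7) + f(15))/2 = (1.94591 + 2.70805)/2 = 2.32698.
So far: 21.3264.
Correction k=1: B_{2}/2! · (f^{(1)}(15) − f^{(1)}(7)) = 1/12 · (0.0666667 − 0.142857) = -0.00634921.
After k=1: 21.3200.
Correction k=2: B_{4}/4! · (f^{(3)}(15) − f^{(3)}(7)) = −1/720 · (0.000592593 − 0.00583090) = 7.27543e-06.
After k=2: 21.3200.
Correction k=3: B_{6}/6! · (f^{(5)}(15) − f^{(5)}(7)) = 1/30240 · (3.16049e-05 − 0.00142798) = -4.61763e-08.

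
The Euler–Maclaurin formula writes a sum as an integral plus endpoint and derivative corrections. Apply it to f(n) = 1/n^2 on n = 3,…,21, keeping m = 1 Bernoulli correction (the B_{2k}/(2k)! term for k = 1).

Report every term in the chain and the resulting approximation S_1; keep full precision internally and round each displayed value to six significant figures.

The integral term ∫_3^21 1/x^2 dx = 0.285714.
½[f(3) + f(21)] = ½[0.111111 + 0.00226757] = 0.0566893.
Integral + boundary = 0.342404.
Correction k=1: B_{2}/2! · (f^{(1)}(21) − f^{(1)}(3)) = 1/12 · (-0.000215959 − (-0.0740741)) = 0.00615484.

S_1 ≈ 0.348558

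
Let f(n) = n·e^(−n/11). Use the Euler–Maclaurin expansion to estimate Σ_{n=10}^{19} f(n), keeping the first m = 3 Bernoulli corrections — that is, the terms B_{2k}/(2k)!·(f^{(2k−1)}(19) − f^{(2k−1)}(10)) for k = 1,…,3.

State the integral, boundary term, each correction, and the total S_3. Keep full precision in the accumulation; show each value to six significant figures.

The integral term ∫_10^19 x·e^(−x/11) dx = 34.4040.
½[f(10) + f(19)] = ½[4.02890 + 3.37760] = 3.70325.
So far: 38.1073.
k=1: B_{2}/(2)! × [f^{(1)}(19) − f^{(1)}(10)] = 1/12 × (-0.129286 − 0.0366264) = -0.0138261.
After k=1: 38.0935.
k=2: B_{4}/(4)! × [f^{(3)}(19) − f^{(3)}(10)] = −1/720 × (0.00186984 − 0.00696204) = 7.07250e-06.
After k=2: 38.0935.
k=3: B_{6}/(6)! × [f^{(5)}(19) − f^{(5)}(10)] = 1/30240 × (3.97369e-05 − 0.000112573) = -2.40862e-09.

S_3 ≈ 38.0935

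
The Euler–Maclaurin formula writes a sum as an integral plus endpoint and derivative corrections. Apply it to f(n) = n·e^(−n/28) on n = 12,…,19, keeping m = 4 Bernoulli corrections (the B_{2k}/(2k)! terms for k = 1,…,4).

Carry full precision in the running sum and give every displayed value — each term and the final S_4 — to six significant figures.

S_4 ≈ 70.6616

∫_12^19 x·e^(−x/28) dx evaluates to 61.9507.
½[f(12) + f(19)] = ½[7.81727 + 9.63948] = 8.72838.
Running total after boundary: 70.6790.
Correction k=1: B_{2}/2! · (f^{(1)}(19) − f^{(1)}(12)) = 1/12 · (0.163074 − 0.372251) = -0.0174314.
Running total after k=1: 70.6616.
Correction k=2: B_{4}/4! · (f^{(3)}(19) − f^{(3)}(12)) = −1/720 · (0.00150224 − 0.00213664) = 8.81116e-07.
Running total after k=2: 70.6616.
Correction k=3: B_{6}/6! · (f^{(5)}(19) − f^{(5)}(12)) = 1/30240 · (3.56694e-06 − 4.84500e-06) = -4.22639e-11.
Running total after k=3: 70.6616.
Correction k=4: B_{8}/8! · (f^{(7)}(19) − f^{(7)}(12)) = −1/1209600 · (6.65529e-09 − 8.88353e-09) = 1.84212e-15.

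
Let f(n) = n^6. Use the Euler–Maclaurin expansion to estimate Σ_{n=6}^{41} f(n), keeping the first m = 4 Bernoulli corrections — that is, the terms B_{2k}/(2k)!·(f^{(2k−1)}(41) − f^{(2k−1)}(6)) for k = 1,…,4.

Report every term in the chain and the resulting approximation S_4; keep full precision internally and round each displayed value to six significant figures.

Integral: ∫_6^41 x^6 dx = 2.78220e+10.
Boundary: ½(f(6) + f(41)) = ½(46656.0 + 4.75010e+09) = 2.37508e+09.
Running total after boundary: 3.01971e+10.
Order-1 term: 1/12 · (6.95137e+08 − 46656.0) = 5.79242e+07.
After k=1: 3.02550e+10.
Order-2 term: −1/720 · (8.27052e+06 − 25920.0) = -11450.8.
After k=2: 3.02550e+10.
Order-3 term: 1/30240 · (29520.0 − 4320.00) = 0.833333.
After k=3: 3.02550e+10.
Order-4 term: −1/1209600 · (0.00000 − 0.00000) = 0.00000.

S_4 ≈ 3.02550e+10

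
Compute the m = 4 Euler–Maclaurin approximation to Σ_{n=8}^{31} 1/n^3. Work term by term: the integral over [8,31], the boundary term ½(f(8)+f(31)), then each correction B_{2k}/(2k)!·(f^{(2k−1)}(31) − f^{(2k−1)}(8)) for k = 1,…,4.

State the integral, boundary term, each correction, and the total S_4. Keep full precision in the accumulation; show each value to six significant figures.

∫_8^31 1/x^3 dx evaluates to 0.00729221.
Boundary: ½(f(8) + f(31)) = ½(0.00195312 + 3.35672e-05) = 0.000993346.
Running total after boundary: 0.00828555.
Correction k=1: B_{2}/2! · (f^{(1)}(31) − f^{(1)}(8)) = 1/12 · (-3.24844e-06 − (-0.000732422)) = 6.07645e-05.
After k=1: 0.00834632.
Correction k=2: B_{4}/4! · (f^{(3)}(31) − f^{(3)}(8)) = −1/720 · (-6.76054e-08 − (-0.000228882)) = -3.17798e-07.
After k=2: 0.00834600.
Correction k=3: B_{6}/6! · (f^{(5)}(31) − f^{(5)}(8)) = 1/30240 · (-2.95466e-09 − (-0.000150204)) = 4.96696e-09.
After k=3: 0.00834601.
Correction k=4: B_{8}/8! · (f^{(7)}(31) − f^{(7)}(8)) = −1/1209600 · (-2.21369e-10 − (-0.000168979)) = -1.39698e-10.

S_4 ≈ 0.00834601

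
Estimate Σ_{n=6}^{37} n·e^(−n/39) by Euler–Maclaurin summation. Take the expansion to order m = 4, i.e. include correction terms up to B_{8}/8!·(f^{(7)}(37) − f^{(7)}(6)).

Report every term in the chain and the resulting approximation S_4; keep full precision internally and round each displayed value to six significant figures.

S_4 ≈ 366.650

The integral term ∫_6^37 x·e^(−x/39) dx = 356.973.
Boundary: ½(f(6) + f(37)) = ½(5.14442 + 14.3278) = 9.73610.
So far: 366.709.
Order-1 term: 1/12 · (0.0198583 − 0.725496) = -0.0588031.
Partial sum through k=1: 366.650.
Order-2 term: −1/720 · (0.000522244 − 0.00160441) = 1.50300e-06.
Partial sum through k=2: 366.650.
Order-3 term: 1/30240 · (6.78127e-07 − 1.79607e-06) = -3.69691e-11.
Partial sum through k=3: 366.650.
Order-4 term: −1/1209600 · (6.65943e-10 − 1.66819e-09) = 8.28574e-16.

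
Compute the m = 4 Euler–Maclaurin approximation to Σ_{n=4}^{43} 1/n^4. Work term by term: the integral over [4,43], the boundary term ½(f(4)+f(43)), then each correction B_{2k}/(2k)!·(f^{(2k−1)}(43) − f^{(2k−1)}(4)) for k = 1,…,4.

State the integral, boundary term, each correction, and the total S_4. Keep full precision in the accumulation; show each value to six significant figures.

Integral: ∫_4^43 1/x^4 dx = 0.00520414.
Endpoint term: (f(4) + f(43))/2 = (0.00390625 + 2.92500e-07)/2 = 0.00195327.
Running total after boundary: 0.00715741.
Correction k=1: B_{2}/2! · (f^{(1)}(43) − f^{(1)}(4)) = 1/12 · (-2.72093e-08 − (-0.00390625)) = 0.000325519.
Running total after k=1: 0.00748293.
Correction k=2: B_{4}/4! · (f^{(3)}(43) − f^{(3)}(4)) = −1/720 · (-4.41471e-10 − (-0.00732422)) = -1.01725e-05.
Running total after k=2: 0.00747276.
Correction k=3: B_{6}/6! · (f^{(5)}(43) − f^{(5)}(4)) = 1/30240 · (-1.33707e-11 − (-0.0256348)) = 8.47711e-07.
Running total after k=3: 0.00747361.
Correction k=4: B_{8}/8! · (f^{(7)}(43) − f^{(7)}(4)) = −1/1209600 · (-6.50817e-13 − (-0.144196)) = -1.19209e-07.

S_4 ≈ 0.00747349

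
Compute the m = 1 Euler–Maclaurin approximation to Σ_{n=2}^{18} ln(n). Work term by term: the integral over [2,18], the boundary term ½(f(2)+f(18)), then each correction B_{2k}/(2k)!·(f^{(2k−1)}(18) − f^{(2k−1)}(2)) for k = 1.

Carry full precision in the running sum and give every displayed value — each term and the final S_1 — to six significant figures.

Integral: ∫_2^18 ln(x) dx = 34.6404.
Endpoint term: (f(2) + f(18))/2 = (0.693147 + 2.89037)/2 = 1.79176.
So far: 36.4322.
k=1: B_{2}/(2)! × [f^{(1)}(18) − f^{(1)}(2)] = 1/12 × (0.0555556 − 0.500000) = -0.0370370.

S_1 ≈ 36.3951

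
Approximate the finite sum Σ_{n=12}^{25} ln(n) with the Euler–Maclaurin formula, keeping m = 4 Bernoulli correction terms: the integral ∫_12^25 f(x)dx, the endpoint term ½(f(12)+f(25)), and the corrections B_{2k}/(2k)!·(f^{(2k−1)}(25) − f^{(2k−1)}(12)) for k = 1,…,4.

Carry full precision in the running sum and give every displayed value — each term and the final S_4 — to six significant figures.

∫_12^25 ln(x) dx evaluates to 37.6530.
Endpoint term: (f(12) + f(25))/2 = (2.48491 + 3.21888)/2 = 2.85189.
So far: 40.5049.
Correction k=1: B_{2}/2! · (f^{(1)}(25) − f^{(1)}(12)) = 1/12 · (0.0400000 − 0.0833333) = -0.00361111.
After k=1: 40.5013.
Correction k=2: B_{4}/4! · (f^{(3)}(25) − f^{(3)}(12)) = −1/720 · (0.000128000 − 0.00115741) = 1.42973e-06.
After k=2: 40.5013.
Correction k=3: B_{6}/6! · (f^{(5)}(25) − f^{(5)}(12)) = 1/30240 · (2.45760e-06 − 9.64506e-05) = -3.10823e-09.
After k=3: 40.5013.
Correction k=4: B_{8}/8! · (f^{(7)}(25) − f^{(7)}(12)) = −1/1209600 · (1.17965e-07 − 2.00939e-05) = 1.65145e-11.

S_4 ≈ 40.5013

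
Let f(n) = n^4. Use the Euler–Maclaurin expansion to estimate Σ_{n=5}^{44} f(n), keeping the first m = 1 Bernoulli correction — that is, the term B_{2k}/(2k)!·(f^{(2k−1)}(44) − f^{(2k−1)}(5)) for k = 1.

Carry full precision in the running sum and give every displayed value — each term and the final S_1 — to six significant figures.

∫_5^44 x^4 dx evaluates to 3.29826e+07.
½[f(5) + f(44)] = ½[625.000 + 3.74810e+06] = 1.87436e+06.
Integral + boundary = 3.48570e+07.
Correction k=1: B_{2}/2! · (f^{(1)}(44) − f^{(1)}(5)) = 1/12 · (340736 − 500.000) = 28353.0.

S_1 ≈ 3.48853e+07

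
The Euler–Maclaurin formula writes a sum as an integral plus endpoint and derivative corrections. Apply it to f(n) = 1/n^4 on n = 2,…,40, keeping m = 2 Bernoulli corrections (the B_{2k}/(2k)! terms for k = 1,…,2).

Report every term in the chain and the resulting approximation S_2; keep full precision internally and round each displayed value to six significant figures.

The integral term ∫_2^40 1/x^4 dx = 0.0416615.
Endpoint term: (f(2) + f(40))/2 = (0.0625000 + 3.90625e-07)/2 = 0.0312502.
So far: 0.0729117.
Correction k=1: B_{2}/2! · (f^{(1)}(40) − f^{(1)}(2)) = 1/12 · (-3.90625e-08 − (-0.125000)) = 0.0104167.
After k=1: 0.0833283.
Correction k=2: B_{4}/4! · (f^{(3)}(40) − f^{(3)}(2)) = −1/720 · (-7.32422e-10 − (-0.937500)) = -0.00130208.

S_2 ≈ 0.0820262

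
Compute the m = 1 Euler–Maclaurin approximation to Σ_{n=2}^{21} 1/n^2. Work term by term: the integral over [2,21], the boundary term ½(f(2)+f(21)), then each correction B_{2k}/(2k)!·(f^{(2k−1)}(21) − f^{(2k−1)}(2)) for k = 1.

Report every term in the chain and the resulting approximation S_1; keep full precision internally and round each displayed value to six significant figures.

Integral: ∫_2^21 1/x^2 dx = 0.452381.
Boundary: ½(f(2) + f(21)) = ½(0.250000 + 0.00226757) = 0.126134.
Running total after boundary: 0.578515.
Correction k=1: B_{2}/2! · (f^{(1)}(21) − f^{(1)}(2)) = 1/12 · (-0.000215959 − (-0.250000)) = 0.0208153.

S_1 ≈ 0.599330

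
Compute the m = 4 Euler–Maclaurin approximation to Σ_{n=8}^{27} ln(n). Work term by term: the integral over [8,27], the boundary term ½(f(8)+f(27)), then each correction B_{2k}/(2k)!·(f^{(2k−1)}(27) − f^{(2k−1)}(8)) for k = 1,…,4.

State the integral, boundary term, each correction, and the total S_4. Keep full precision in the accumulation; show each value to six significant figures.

S_4 ≈ 56.0324

Integral: ∫_8^27 ln(x) dx = 53.3521.
½[f(8) + f(27)] = ½[2.07944 + 3.29584] = 2.68764.
Integral + boundary = 56.0397.
Order-1 term: 1/12 · (0.0370370 − 0.125000) = -0.00733025.
Running total after k=1: 56.0324.
Order-2 term: −1/720 · (0.000101611 − 0.00390625) = 5.28422e-06.
Running total after k=2: 56.0324.
Order-3 term: 1/30240 · (1.67260e-06 − 0.000732422) = -2.41650e-08.
Running total after k=3: 56.0324.
Order-4 term: −1/1209600 · (6.88313e-08 − 0.000343323) = 2.83775e-10.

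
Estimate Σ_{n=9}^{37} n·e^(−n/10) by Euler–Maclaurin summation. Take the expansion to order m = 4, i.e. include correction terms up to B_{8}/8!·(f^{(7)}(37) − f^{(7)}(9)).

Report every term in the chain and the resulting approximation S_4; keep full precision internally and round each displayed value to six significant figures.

S_4 ≈ 67.9062

Integral: ∫_9^37 x·e^(−x/10) dx = 65.6282.
½[f(9) + f(37)] = ½[3.65913 + 0.914770] = 2.28695.
So far: 67.9151.
Order-1 term: 1/12 · (-0.0667535 − 0.0406570) = -0.00895087.
After k=1: 67.9062.
Order-2 term: −1/720 · (-0.000173065 − 0.00853796) = 1.20986e-05.
After k=2: 67.9062.
Order-3 term: 1/30240 · (3.21406e-06 − 0.000166694) = -5.40607e-09.
After k=3: 67.9062.
Order-4 term: −1/1209600 · (8.15876e-08 − 2.48007e-06) = 1.98288e-12.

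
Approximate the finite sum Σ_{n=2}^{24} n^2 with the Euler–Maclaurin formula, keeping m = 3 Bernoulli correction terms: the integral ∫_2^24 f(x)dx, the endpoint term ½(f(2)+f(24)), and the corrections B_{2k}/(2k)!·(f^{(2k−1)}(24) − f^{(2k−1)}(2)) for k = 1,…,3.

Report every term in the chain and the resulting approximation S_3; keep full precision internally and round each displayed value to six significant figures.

Integral: ∫_2^24 x^2 dx = 4605.33.
Boundary: ½(f(2) + f(24)) = ½(4.00000 + 576.000) = 290.000.
Integral + boundary = 4895.33.
k=1: B_{2}/(2)! × [f^{(1)}(24) − f^{(1)}(2)] = 1/12 × (48.0000 − 4.00000) = 3.66667.
Running total after k=1: 4899.00.
k=2: B_{4}/(4)! × [f^{(3)}(24) − f^{(3)}(2)] = −1/720 × (0.00000 − 0.00000) = 0.00000.
Running total after k=2: 4899.00.
k=3: B_{6}/(6)! × [f^{(5)}(24) − f^{(5)}(2)] = 1/30240 × (0.00000 − 0.00000) = 0.00000.

S_3 ≈ 4899.00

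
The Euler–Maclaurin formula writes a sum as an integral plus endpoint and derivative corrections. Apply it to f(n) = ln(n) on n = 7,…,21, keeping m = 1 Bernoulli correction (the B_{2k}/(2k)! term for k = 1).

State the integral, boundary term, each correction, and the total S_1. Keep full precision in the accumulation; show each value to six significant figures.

S_1 ≈ 38.8009

Integral: ∫_7^21 ln(x) dx = 36.3136.
Boundary: ½(f(7) + f(21)) = ½(1.94591 + 3.04452) = 2.49522.
So far: 38.8088.
k=1: B_{2}/(2)! × [f^{(1)}(21) − f^{(1)}(7)] = 1/12 × (0.0476190 − 0.142857) = -0.00793651.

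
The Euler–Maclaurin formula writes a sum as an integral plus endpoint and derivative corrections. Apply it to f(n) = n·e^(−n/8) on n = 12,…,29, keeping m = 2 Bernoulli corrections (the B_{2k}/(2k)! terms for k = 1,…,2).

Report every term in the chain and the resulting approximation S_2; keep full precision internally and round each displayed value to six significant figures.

S_2 ≈ 29.5414

The integral term ∫_12^29 x·e^(−x/8) dx = 27.8127.
½[f(12) + f(29)] = ½[2.67756 + 0.772824] = 1.72519.
Running total after boundary: 29.5379.
Correction k=1: B_{2}/2! · (f^{(1)}(29) − f^{(1)}(12)) = 1/12 · (-0.0699539 − (-0.111565)) = 0.00346760.
Running total after k=1: 29.5414.
Correction k=2: B_{4}/4! · (f^{(3)}(29) − f^{(3)}(12)) = −1/720 · (-0.000260245 − 0.00522961) = 7.62480e-06.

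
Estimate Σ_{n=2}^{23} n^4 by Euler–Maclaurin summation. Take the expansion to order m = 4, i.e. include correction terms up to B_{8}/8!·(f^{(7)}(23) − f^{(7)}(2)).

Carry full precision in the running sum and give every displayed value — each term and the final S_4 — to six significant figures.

The integral term ∫_2^23 x^4 dx = 1.28726e+06.
½[f(2) + f(23)] = ½[16.0000 + 279841] = 139928.
So far: 1.42719e+06.
k=1: B_{2}/(2)! × [f^{(1)}(23) − f^{(1)}(2)] = 1/12 × (48668.0 − 32.0000) = 4053.00.
After k=1: 1.43124e+06.
k=2: B_{4}/(4)! × [f^{(3)}(23) − f^{(3)}(2)] = −1/720 × (552.000 − 48.0000) = -0.700000.
After k=2: 1.43124e+06.
k=3: B_{6}/(6)! × [f^{(5)}(23) − f^{(5)}(2)] = 1/30240 × (0.00000 − 0.00000) = 0.00000.
After k=3: 1.43124e+06.
k=4: B_{8}/(8)! × [f^{(7)}(23) − f^{(7)}(2)] = −1/1209600 × (0.00000 − 0.00000) = 0.00000.

S_4 ≈ 1.43124e+06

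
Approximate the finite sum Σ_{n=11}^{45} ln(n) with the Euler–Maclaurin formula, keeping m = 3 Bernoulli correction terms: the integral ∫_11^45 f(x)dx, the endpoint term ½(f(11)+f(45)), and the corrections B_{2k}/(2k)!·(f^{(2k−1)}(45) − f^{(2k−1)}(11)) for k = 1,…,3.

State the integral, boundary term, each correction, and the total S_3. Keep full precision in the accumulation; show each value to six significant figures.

S_3 ≈ 114.020

The integral term ∫_11^45 ln(x) dx = 110.923.
Boundary: ½(f(11) + f(45)) = ½(2.39790 + 3.80666) = 3.10228.
Integral + boundary = 114.025.
k=1: B_{2}/(2)! × [f^{(1)}(45) − f^{(1)}(11)] = 1/12 × (0.0222222 − 0.0909091) = -0.00572391.
Running total after k=1: 114.020.
k=2: B_{4}/(4)! × [f^{(3)}(45) − f^{(3)}(11)] = −1/720 × (2.19479e-05 − 0.00150263) = 2.05650e-06.
Running total after k=2: 114.020.
k=3: B_{6}/(6)! × [f^{(5)}(45) − f^{(5)}(11)] = 1/30240 × (1.30061e-07 − 0.000149021) = -4.92365e-09.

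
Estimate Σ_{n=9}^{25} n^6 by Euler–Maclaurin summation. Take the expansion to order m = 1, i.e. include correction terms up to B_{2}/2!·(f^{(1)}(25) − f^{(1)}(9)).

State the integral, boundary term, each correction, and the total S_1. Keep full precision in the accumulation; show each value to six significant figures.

The integral term ∫_9^25 x^6 dx = 8.71248e+08.
Boundary: ½(f(9) + f(25)) = ½(531441 + 2.44141e+08) = 1.22336e+08.
Integral + boundary = 9.93584e+08.
Order-1 term: 1/12 · (5.85938e+07 − 354294) = 4.85329e+06.

S_1 ≈ 9.98437e+08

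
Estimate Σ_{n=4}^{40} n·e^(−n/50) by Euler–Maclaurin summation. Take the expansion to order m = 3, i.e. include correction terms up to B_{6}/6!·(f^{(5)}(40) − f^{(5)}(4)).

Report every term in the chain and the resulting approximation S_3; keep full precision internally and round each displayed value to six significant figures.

∫_4^40 x·e^(−x/50) dx evaluates to 470.434.
Boundary: ½(f(4) + f(40)) = ½(3.69247 + 17.9732) = 10.8328.
Integral + boundary = 481.267.
k=1: B_{2}/(2)! × [f^{(1)}(40) − f^{(1)}(4)] = 1/12 × (0.0898658 − 0.849267) = -0.0632834.
Running total after k=1: 481.203.
k=2: B_{4}/(4)! × [f^{(3)}(40) − f^{(3)}(4)] = −1/720 × (0.000395409 − 0.00107820) = 9.48320e-07.
Running total after k=2: 481.203.
k=3: B_{6}/(6)! × [f^{(5)}(40) − f^{(5)}(4)] = 1/30240 × (3.01949e-07 − 7.26677e-07) = -1.40452e-11.

S_3 ≈ 481.203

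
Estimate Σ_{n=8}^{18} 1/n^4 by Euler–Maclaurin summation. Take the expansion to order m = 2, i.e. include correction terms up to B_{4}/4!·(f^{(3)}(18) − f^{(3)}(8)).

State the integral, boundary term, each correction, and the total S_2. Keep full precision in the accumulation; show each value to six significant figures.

∫_8^18 1/x^4 dx evaluates to 0.000593886.
½[f(8) + f(18)] = ½[0.000244141 + 9.52599e-06] = 0.000126833.
Running total after boundary: 0.000720719.
Order-1 term: 1/12 · (-2.11689e-06 − (-0.000122070)) = 9.99612e-06.
After k=1: 0.000730715.
Order-2 term: −1/720 · (-1.96008e-07 − (-5.72205e-05)) = -7.92006e-08.

S_2 ≈ 0.000730636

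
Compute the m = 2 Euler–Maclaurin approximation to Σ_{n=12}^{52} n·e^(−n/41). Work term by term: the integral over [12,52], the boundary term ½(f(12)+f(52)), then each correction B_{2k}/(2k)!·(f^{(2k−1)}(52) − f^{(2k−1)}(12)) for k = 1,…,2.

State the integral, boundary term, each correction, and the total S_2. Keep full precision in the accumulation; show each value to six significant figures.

S_2 ≈ 560.721

The integral term ∫_12^52 x·e^(−x/41) dx = 548.979.
Endpoint term: (f(12) + f(52))/2 = (8.95510 + 14.6282)/2 = 11.7917.
Integral + boundary = 560.771.
k=1: B_{2}/(2)! × [f^{(1)}(52) − f^{(1)}(12)] = 1/12 × (-0.0754738 − 0.527842) = -0.0502763.
Partial sum through k=1: 560.721.
k=2: B_{4}/(4)! × [f^{(3)}(52) − f^{(3)}(12)] = −1/720 × (0.000289797 − 0.00120188) = 1.26678e-06.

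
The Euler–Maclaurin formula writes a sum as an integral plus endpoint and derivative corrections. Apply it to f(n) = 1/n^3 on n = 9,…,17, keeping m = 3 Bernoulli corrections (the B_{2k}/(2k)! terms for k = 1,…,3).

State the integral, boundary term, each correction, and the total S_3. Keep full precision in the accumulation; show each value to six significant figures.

The integral term ∫_9^17 1/x^3 dx = 0.00444274.
½[f(9) + f(17)] = ½[0.00137174 + 0.000203542] = 0.000787642.
Running total after boundary: 0.00523038.
k=1: B_{2}/(2)! × [f^{(1)}(17) − f^{(1)}(9)] = 1/12 × (-3.59191e-05 − (-0.000457247)) = 3.51107e-05.
Running total after k=1: 0.00526549.
k=2: B_{4}/(4)! × [f^{(3)}(17) − f^{(3)}(9)] = −1/720 × (-2.48575e-06 − (-0.000112901)) = -1.53354e-07.
Running total after k=2: 0.00526533.
k=3: B_{6}/(6)! × [f^{(5)}(17) − f^{(5)}(9)] = 1/30240 × (-3.61251e-07 − (-5.85410e-05)) = 1.92393e-09.

S_3 ≈ 0.00526534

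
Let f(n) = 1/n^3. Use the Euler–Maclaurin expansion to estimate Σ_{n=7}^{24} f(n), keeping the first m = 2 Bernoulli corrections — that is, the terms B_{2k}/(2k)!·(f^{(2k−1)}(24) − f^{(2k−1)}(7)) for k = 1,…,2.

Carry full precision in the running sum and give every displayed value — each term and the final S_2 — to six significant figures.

The integral term ∫_7^24 1/x^3 dx = 0.00933603.
½[f(7) + f(24)] = ½[0.00291545 + 7.23380e-05] = 0.00149389.
Running total after boundary: 0.0108299.
k=1: B_{2}/(2)! × [f^{(1)}(24) − f^{(1)}(7)] = 1/12 × (-9.04225e-06 − (-0.00124948)) = 0.000103370.
After k=1: 0.0109333.
k=2: B_{4}/(4)! × [f^{(3)}(24) − f^{(3)}(7)] = −1/720 × (-3.13967e-07 − (-0.000509992)) = -7.07886e-07.

S_2 ≈ 0.0109326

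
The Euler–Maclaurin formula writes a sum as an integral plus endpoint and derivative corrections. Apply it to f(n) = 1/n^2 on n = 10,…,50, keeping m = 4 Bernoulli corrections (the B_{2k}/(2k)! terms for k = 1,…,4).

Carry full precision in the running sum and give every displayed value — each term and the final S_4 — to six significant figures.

S_4 ≈ 0.0853650

The integral term ∫_10^50 1/x^2 dx = 0.0800000.
Endpoint term: (f(10) + f(50))/2 = (0.0100000 + 0.000400000)/2 = 0.00520000.
So far: 0.0852000.
Correction k=1: B_{2}/2! · (f^{(1)}(50) − f^{(1)}(10)) = 1/12 · (-1.60000e-05 − (-0.00200000)) = 0.000165333.
Running total after k=1: 0.0853653.
Correction k=2: B_{4}/4! · (f^{(3)}(50) − f^{(3)}(10)) = −1/720 · (-7.68000e-08 − (-0.000240000)) = -3.33227e-07.
Running total after k=2: 0.0853650.
Correction k=3: B_{6}/6! · (f^{(5)}(50) − f^{(5)}(10)) = 1/30240 · (-9.21600e-10 − (-7.20000e-05)) = 2.38092e-09.
Running total after k=3: 0.0853650.
Correction k=4: B_{8}/8! · (f^{(7)}(50) − f^{(7)}(10)) = −1/1209600 · (-2.06438e-11 − (-4.03200e-05)) = -3.33333e-11.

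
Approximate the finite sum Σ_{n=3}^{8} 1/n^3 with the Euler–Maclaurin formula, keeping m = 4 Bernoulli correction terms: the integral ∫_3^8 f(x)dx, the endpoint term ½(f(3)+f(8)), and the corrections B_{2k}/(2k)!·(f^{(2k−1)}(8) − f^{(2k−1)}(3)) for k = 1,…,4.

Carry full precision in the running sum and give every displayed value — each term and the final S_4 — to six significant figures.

S_4 ≈ 0.0701597

Integral: ∫_3^8 1/x^3 dx = 0.0477431.
Endpoint term: (f(3) + f(8))/2 = (0.0370370 + 0.00195312)/2 = 0.0194951.
So far: 0.0672381.
Order-1 term: 1/12 · (-0.000732422 − (-0.0370370)) = 0.00302538.
After k=1: 0.0702635.
Order-2 term: −1/720 · (-0.000228882 − (-0.0823045)) = -0.000113994.
After k=2: 0.0701495.
Order-3 term: 1/30240 · (-0.000150204 − (-0.384088)) = 1.26963e-05.
After k=3: 0.0701622.
Order-4 term: −1/1209600 · (-0.000168979 − (-3.07270)) = -2.54012e-06.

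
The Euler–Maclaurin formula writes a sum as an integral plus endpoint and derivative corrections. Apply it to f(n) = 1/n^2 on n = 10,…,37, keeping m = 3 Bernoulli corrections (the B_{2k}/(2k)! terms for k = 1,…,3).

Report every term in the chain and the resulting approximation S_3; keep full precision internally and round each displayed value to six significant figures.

∫_10^37 1/x^2 dx evaluates to 0.0729730.
½[f(10) + f(37)] = ½[0.0100000 + 0.000730460] = 0.00536523.
Running total after boundary: 0.0783382.
k=1: B_{2}/(2)! × [f^{(1)}(37) − f^{(1)}(10)] = 1/12 × (-3.94843e-05 − (-0.00200000)) = 0.000163376.
Partial sum through k=1: 0.0785016.
k=2: B_{4}/(4)! × [f^{(3)}(37) − f^{(3)}(10)] = −1/720 × (-3.46101e-07 − (-0.000240000)) = -3.32853e-07.
Partial sum through k=2: 0.0785012.
k=3: B_{6}/(6)! × [f^{(5)}(37) − f^{(5)}(10)] = 1/30240 × (-7.58439e-09 − (-7.20000e-05)) = 2.38070e-09.

S_3 ≈ 0.0785012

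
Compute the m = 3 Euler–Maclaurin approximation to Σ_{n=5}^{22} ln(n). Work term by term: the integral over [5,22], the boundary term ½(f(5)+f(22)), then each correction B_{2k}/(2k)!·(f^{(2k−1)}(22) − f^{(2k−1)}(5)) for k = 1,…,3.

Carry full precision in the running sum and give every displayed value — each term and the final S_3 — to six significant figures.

Integral: ∫_5^22 ln(x) dx = 42.9557.
Boundary: ½(f(5) + f(22)) = ½(1.60944 + 3.09104) = 2.35024.
Running total after boundary: 45.3060.
Order-1 term: 1/12 · (0.0454545 − 0.200000) = -0.0128788.
After k=1: 45.2931.
Order-2 term: −1/720 · (0.000187829 − 0.0160000) = 2.19613e-05.
After k=2: 45.2931.
Order-3 term: 1/30240 · (4.65691e-06 − 0.00768000) = -2.53814e-07.

S_3 ≈ 45.2931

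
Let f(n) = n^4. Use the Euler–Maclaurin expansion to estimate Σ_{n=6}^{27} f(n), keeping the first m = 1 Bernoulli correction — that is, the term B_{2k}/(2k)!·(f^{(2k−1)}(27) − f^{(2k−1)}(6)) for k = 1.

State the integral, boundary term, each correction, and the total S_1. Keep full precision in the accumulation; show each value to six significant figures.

S_1 ≈ 3.14108e+06

∫_6^27 x^4 dx evaluates to 2.86823e+06.
Endpoint term: (f(6) + f(27))/2 = (1296.00 + 531441)/2 = 266368.
Integral + boundary = 3.13459e+06.
Order-1 term: 1/12 · (78732.0 − 864.000) = 6489.00.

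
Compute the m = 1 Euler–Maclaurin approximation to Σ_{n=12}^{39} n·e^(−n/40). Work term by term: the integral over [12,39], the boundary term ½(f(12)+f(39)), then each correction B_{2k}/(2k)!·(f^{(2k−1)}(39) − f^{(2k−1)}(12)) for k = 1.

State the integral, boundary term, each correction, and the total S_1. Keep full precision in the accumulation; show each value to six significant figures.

∫_12^39 x·e^(−x/40) dx evaluates to 348.974.
Boundary: ½(f(12) + f(39)) = ½(8.88982 + 14.7105) = 11.8002.
So far: 360.774.
Order-1 term: 1/12 · (0.00942981 − 0.518573) = -0.0424286.

S_1 ≈ 360.732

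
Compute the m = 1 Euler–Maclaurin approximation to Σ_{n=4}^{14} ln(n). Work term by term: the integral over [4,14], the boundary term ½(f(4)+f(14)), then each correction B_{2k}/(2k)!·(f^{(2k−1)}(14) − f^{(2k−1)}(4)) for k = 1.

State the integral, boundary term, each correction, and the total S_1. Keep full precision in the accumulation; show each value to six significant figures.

∫_4^14 ln(x) dx evaluates to 21.4016.
Endpoint term: (f(4) + f(14))/2 = (1.38629 + 2.63906)/2 = 2.01268.
Integral + boundary = 23.4143.
Correction k=1: B_{2}/2! · (f^{(1)}(14) − f^{(1)}(4)) = 1/12 · (0.0714286 − 0.250000) = -0.0148810.

S_1 ≈ 23.3994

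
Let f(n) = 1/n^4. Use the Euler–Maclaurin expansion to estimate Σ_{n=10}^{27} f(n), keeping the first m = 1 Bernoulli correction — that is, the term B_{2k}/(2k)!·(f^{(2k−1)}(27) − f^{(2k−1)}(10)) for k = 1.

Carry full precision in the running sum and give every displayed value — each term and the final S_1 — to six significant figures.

S_1 ≈ 0.000370649

The integral term ∫_10^27 1/x^4 dx = 0.000316398.
Endpoint term: (f(10) + f(27))/2 = (0.000100000 + 1.88168e-06)/2 = 5.09408e-05.
So far: 0.000367339.
k=1: B_{2}/(2)! × [f^{(1)}(27) − f^{(1)}(10)] = 1/12 × (-2.78767e-07 − (-4.00000e-05)) = 3.31010e-06.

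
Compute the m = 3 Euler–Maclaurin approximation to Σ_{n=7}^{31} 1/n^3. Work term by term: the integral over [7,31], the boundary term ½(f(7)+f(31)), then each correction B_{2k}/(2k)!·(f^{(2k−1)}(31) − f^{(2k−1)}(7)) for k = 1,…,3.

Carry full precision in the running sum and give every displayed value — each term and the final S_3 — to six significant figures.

The integral term ∫_7^31 1/x^3 dx = 0.00968379.
½[f(7) + f(31)] = ½[0.00291545 + 3.35672e-05] = 0.00147451.
Integral + boundary = 0.0111583.
Order-1 term: 1/12 · (-3.24844e-06 − (-0.00124948)) = 0.000103853.
After k=1: 0.0112622.
Order-2 term: −1/720 · (-6.76054e-08 − (-0.000509992)) = -7.08228e-07.
After k=2: 0.0112614.
Order-3 term: 1/30240 · (-2.95466e-09 − (-0.000437136)) = 1.44554e-08.

S_3 ≈ 0.0112615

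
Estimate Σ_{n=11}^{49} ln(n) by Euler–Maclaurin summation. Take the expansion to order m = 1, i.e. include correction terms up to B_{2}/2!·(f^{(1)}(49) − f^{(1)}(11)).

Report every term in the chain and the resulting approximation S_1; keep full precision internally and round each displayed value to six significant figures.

The integral term ∫_11^49 ln(x) dx = 126.322.
Endpoint term: (f(11) + f(49))/2 = (2.39790 + 3.89182)/2 = 3.14486.
Integral + boundary = 129.467.
k=1: B_{2}/(2)! × [f^{(1)}(49) − f^{(1)}(11)] = 1/12 × (0.0204082 − 0.0909091) = -0.00587508.

S_1 ≈ 129.461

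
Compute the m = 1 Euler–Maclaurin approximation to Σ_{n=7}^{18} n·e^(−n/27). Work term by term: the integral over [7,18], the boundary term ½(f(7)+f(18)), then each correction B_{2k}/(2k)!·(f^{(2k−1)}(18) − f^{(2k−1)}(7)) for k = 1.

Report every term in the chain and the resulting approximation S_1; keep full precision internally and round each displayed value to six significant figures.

The integral term ∫_7^18 x·e^(−x/27) dx = 84.5481.
Endpoint term: (f(7) + f(18))/2 = (5.40136 + 9.24151)/2 = 7.32143.
Integral + boundary = 91.8695.
k=1: B_{2}/(2)! × [f^{(1)}(18) − f^{(1)}(7)] = 1/12 × (0.171139 − 0.571573) = -0.0333695.

S_1 ≈ 91.8361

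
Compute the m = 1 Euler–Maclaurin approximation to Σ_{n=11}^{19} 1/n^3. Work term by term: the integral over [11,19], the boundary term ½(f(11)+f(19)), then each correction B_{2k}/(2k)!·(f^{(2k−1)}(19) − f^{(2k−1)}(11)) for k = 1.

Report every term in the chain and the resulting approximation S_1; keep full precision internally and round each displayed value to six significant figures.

The integral term ∫_11^19 1/x^3 dx = 0.00274719.
½[f(11) + f(19)] = ½[0.000751315 + 0.000145794] = 0.000448554.
Running total after boundary: 0.00319574.
k=1: B_{2}/(2)! × [f^{(1)}(19) − f^{(1)}(11)] = 1/12 × (-2.30201e-05 − (-0.000204904)) = 1.51570e-05.

S_1 ≈ 0.00321090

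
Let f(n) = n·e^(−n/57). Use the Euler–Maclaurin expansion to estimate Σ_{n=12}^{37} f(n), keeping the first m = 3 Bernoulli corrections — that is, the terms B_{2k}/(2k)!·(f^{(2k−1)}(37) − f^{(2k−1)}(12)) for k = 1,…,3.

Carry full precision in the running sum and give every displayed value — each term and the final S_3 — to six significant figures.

S_3 ≈ 401.264

Integral: ∫_12^37 x·e^(−x/57) dx = 386.774.
½[f(12) + f(37)] = ½[9.72189 + 19.3326] = 14.5273.
So far: 401.302.
Order-1 term: 1/12 · (0.183335 − 0.639598) = -0.0380220.
Partial sum through k=1: 401.264.
Order-2 term: −1/720 · (0.000378068 − 0.000695572) = 4.40978e-07.
Partial sum through k=2: 401.264.
Order-3 term: 1/30240 · (2.15361e-07 − 3.67585e-07) = -5.03387e-12.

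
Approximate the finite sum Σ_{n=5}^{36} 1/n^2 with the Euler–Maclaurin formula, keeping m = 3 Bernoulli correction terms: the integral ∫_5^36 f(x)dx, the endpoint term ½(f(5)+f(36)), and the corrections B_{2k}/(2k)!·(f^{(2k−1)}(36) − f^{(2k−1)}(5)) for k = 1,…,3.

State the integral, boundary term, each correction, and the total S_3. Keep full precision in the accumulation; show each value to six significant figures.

S_3 ≈ 0.193927

∫_5^36 1/x^2 dx evaluates to 0.172222.
Boundary: ½(f(5) + f(36)) = ½(0.0400000 + 0.000771605) = 0.0203858.
Running total after boundary: 0.192608.
Order-1 term: 1/12 · (-4.28669e-05 − (-0.0160000)) = 0.00132976.
After k=1: 0.193938.
Order-2 term: −1/720 · (-3.96916e-07 − (-0.00768000)) = -1.06661e-05.
After k=2: 0.193927.
Order-3 term: 1/30240 · (-9.18787e-09 − (-0.00921600)) = 3.04762e-07.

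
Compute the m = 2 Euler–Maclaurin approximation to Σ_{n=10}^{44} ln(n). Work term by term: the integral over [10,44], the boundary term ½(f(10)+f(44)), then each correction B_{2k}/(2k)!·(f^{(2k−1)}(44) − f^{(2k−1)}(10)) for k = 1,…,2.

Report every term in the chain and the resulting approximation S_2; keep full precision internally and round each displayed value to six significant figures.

∫_10^44 ln(x) dx evaluates to 109.478.
Endpoint term: (f(10) + f(44))/2 = (2.30259 + 3.78419)/2 = 3.04339.
Integral + boundary = 112.522.
k=1: B_{2}/(2)! × [f^{(1)}(44) − f^{(1)}(10)] = 1/12 × (0.0227273 − 0.100000) = -0.00643939.
Partial sum through k=1: 112.515.
k=2: B_{4}/(4)! × [f^{(3)}(44) − f^{(3)}(10)] = −1/720 × (2.34786e-05 − 0.00200000) = 2.74517e-06.

S_2 ≈ 112.515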